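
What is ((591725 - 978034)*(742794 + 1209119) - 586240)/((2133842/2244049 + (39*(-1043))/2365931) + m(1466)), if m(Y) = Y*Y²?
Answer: -4003409642215546356533983/16727703481748235388553 ≈ -239.33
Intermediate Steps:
m(Y) = Y³
((591725 - 978034)*(742794 + 1209119) - 586240)/((2133842/2244049 + (39*(-1043))/2365931) + m(1466)) = ((591725 - 978034)*(742794 + 1209119) - 586240)/((2133842/2244049 + (39*(-1043))/2365931) + 1466³) = (-386309*1951913 - 586240)/((2133842*(1/2244049) - 40677*1/2365931) + 3150662696) = (-754041559117 - 586240)/((2133842/2244049 - 40677/2365931) + 3150662696) = -754042145357/(4957241755729/5309265094619 + 3150662696) = -754042145357/16727703481748235388553/5309265094619 = -754042145357*5309265094619/16727703481748235388553 = -4003409642215546356533983/16727703481748235388553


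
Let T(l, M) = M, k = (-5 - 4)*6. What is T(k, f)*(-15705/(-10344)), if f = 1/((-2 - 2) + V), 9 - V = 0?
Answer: 1047/3448 ≈ 0.30365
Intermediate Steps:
V = 9 (V = 9 - 1*0 = 9 + 0 = 9)
k = -54 (k = -9*6 = -54)
f = 1/5 (f = 1/((-2 - 2) + 9) = 1/(-4 + 9) = 1/5 ≈ 0.20000)
T(k, f)*(-15705/(-10344)) = (-15705/(-10344))/5 = (-15705*(-1/10344))/5 = (1/5)*(5235/3448) = 1047/3448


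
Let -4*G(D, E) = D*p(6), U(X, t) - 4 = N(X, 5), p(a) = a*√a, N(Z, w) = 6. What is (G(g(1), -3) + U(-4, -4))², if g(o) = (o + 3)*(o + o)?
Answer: 964 - 240*√6 ≈ 376.12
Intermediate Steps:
p(a) = a^(3/2)
U(X, t) = 10 (U(X, t) = 4 + 6 = 10)
g(o) = 2*o*(3 + o) (g(o) = (3 + o)*(2*o) = 2*o*(3 + o))
G(D, E) = -3*D*√6/2 (G(D, E) = -D*6^(3/2)/4 = -D*6*√6/4 = -3*D*√6/2)
(G(g(1), -3) + U(-4, -4))² = (-3*2*1*(3 + 1)*√6/2 + 10)² = (-3*2*1*4*√6/2 + 10)² = (-3/2*8*√6 + 10)² = (-12*√6 + 10)² = (10 - 12*√6)²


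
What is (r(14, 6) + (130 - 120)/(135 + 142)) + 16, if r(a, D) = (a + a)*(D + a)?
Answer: 159562/277 ≈ 576.04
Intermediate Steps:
r(a, D) = 2*a*(D + a) (r(a, D) = (2*a)*(D + a) = 2*a*(D + a))
(r(14, 6) + (130 - 120)/(135 + 142)) + 16 = (2*14*(6 + 14) + (130 - 120)/(135 + 142)) + 16 = (2*14*20 + 10/277) + 16 = (560 + 10*(1/277)) + 16 = (560 + 10/277) + 16 = 155130/277 + 16 = 159562/277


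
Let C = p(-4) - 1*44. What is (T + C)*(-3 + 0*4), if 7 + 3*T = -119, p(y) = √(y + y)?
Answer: 258 - 6*I*√2 ≈ 258.0 - 8.4853*I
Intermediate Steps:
p(y) = √2*√y (p(y) = √(2*y) = √2*√y)
T = -42 (T = -7/3 + (⅓)*(-119) = -7/3 - 119/3 = -42)
C = -44 + 2*I*√2 (C = √2*√(-4) - 1*44 = √2*(2*I) - 44 = 2*I*√2 - 44 = -44 + 2*I*√2 ≈ -44.0 + 2.8284*I)
(T + C)*(-3 + 0*4) = (-42 + (-44 + 2*I*√2))*(-3 + 0*4) = (-86 + 2*I*√2)*(-3 + 0) = (-86 + 2*I*√2)*(-3) = 258 - 6*I*√2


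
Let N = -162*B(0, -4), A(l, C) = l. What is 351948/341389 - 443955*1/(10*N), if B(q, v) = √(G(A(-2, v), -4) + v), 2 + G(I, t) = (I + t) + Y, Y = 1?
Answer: 351948/341389 - 29597*I*√11/1188 ≈ 1.0309 - 82.628*I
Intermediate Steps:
G(I, t) = -1 + I + t (G(I, t) = -2 + ((I + t) + 1) = -2 + (1 + I + t) = -1 + I + t)
B(q, v) = √(-7 + v) (B(q, v) = √((-1 - 2 - 4) + v) = √(-7 + v))
N = -162*I*√11 (N = -162*√(-7 - 4) = -162*I*√11 ≈ -537.29*I)
351948/341389 - 443955*1/(10*N) = 351948/341389 - 443955*I*√11/17820 = 351948*(1/341389) - 443955*I*√11/17820 = 351948/341389 - 29597*I*√11/1188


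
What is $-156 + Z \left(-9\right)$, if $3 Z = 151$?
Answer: $-609$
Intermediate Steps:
$Z = \frac{151}{3}$ ($Z = \frac{1}{3} \cdot 151 = \frac{151}{3} \approx 50.333$)
$-156 + Z \left(-9\right) = -156 + \frac{151}{3} \left(-9\right) = -156 - 453 = -609$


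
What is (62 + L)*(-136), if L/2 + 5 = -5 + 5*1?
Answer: -7072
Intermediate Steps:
L = -10 (L = -10 + 2*(-5 + 5*1) = -10 + 2*(-5 + 5) = -10 + 2*0 = -10 + 0 = -10)
(62 + L)*(-136) = (62 - 10)*(-136) = 52*(-136) = -7072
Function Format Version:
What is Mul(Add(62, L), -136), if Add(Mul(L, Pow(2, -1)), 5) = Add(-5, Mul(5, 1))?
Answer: -7072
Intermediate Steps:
L = -10 (L = Add(-10, Mul(2, Add(-5, Mul(5, 1)))) = Add(-10, Mul(2, Add(-5, 5))) = Add(-10, Mul(2, 0)) = Add(-10, 0) = -10)
Mul(Add(62, L), -136) = Mul(Add(62, -10), -136) = Mul(52, -136) = -7072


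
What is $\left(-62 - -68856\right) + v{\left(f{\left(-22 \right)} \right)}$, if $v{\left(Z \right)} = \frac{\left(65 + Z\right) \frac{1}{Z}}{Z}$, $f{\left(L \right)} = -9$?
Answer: $\frac{5572370}{81} \approx 68795.0$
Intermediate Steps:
$v{\left(Z \right)} = \frac{65 + Z}{Z^{2}}$ ($v{\left(Z \right)} = \frac{\frac{1}{Z} \left(65 + Z\right)}{Z} = \frac{65 + Z}{Z^{2}}$)
$\left(-62 - -68856\right) + v{\left(f{\left(-22 \right)} \right)} = \left(-62 - -68856\right) + \frac{65 - 9}{81} = \left(-62 + 68856\right) + \frac{1}{81} \cdot 56 = 68794 + \frac{56}{81} = \frac{5572370}{81}$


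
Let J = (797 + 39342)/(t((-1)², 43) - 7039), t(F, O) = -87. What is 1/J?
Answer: -7126/40139 ≈ -0.17753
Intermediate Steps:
J = -40139/7126 (J = (797 + 39342)/(-87 - 7039) = 40139/(-7126) = 40139*(-1/7126) = -40139/7126 ≈ -5.6328)
1/J = 1/(-40139/7126) = -7126/40139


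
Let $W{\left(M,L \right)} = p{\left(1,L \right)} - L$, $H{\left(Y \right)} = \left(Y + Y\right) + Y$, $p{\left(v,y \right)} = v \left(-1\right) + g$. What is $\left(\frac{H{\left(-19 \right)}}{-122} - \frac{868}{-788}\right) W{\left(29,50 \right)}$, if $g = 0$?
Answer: $- \frac{1922853}{24034} \approx -80.005$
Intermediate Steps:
$p{\left(v,y \right)} = - v$ ($p{\left(v,y \right)} = v \left(-1\right) + 0 = - v + 0 = - v$)
$H{\left(Y \right)} = 3 Y$ ($H{\left(Y \right)} = 2 Y + Y = 3 Y$)
$W{\left(M,L \right)} = -1 - L$ ($W{\left(M,L \right)} = \left(-1\right) 1 - L = -1 - L$)
$\left(\frac{H{\left(-19 \right)}}{-122} - \frac{868}{-788}\right) W{\left(29,50 \right)} = \left(\frac{3 \left(-19\right)}{-122} - \frac{868}{-788}\right) \left(-1 - 50\right) = \left(\left(-57\right) \left(- \frac{1}{122}\right) - - \frac{217}{197}\right) \left(-1 - 50\right) = \left(\frac{57}{122} + \frac{217}{197}\right) \left(-51\right) = \frac{37703}{24034} \left(-51\right) = - \frac{1922853}{24034}$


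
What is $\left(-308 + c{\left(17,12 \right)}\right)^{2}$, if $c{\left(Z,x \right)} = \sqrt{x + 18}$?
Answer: $\left(308 - \sqrt{30}\right)^{2} \approx 91520.0$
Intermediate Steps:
$c{\left(Z,x \right)} = \sqrt{18 + x}$
$\left(-308 + c{\left(17,12 \right)}\right)^{2} = \left(-308 + \sqrt{18 + 12}\right)^{2} = \left(-308 + \sqrt{30}\right)^{2}$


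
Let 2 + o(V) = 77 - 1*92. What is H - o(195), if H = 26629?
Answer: 26646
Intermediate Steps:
o(V) = -17 (o(V) = -2 + (77 - 1*92) = -2 + (77 - 92) = -2 - 15 = -17)
H - o(195) = 26629 - 1*(-17) = 26629 + 17 = 26646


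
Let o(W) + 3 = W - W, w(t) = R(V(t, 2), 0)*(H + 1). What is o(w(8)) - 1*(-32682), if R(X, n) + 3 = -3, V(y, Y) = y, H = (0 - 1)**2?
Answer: 32679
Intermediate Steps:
H = 1 (H = (-1)**2 = 1)
R(X, n) = -6 (R(X, n) = -3 - 3 = -6)
w(t) = -12 (w(t) = -6*(1 + 1) = -6*2 = -12)
o(W) = -3 (o(W) = -3 + (W - W) = -3 + 0 = -3)
o(w(8)) - 1*(-32682) = -3 - 1*(-32682) = -3 + 32682 = 32679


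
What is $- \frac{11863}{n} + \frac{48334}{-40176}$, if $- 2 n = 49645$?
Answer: $- \frac{723162827}{997268760} \approx -0.72514$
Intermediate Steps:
$n = - \frac{49645}{2}$ ($n = \left(- \frac{1}{2}\right) 49645 = - \frac{49645}{2} \approx -24823.0$)
$- \frac{11863}{n} + \frac{48334}{-40176} = - \frac{11863}{- \frac{49645}{2}} + \frac{48334}{-40176} = \left(-11863\right) \left(- \frac{2}{49645}\right) + 48334 \left(- \frac{1}{40176}\right) = \frac{23726}{49645} - \frac{24167}{20088} = - \frac{723162827}{997268760}$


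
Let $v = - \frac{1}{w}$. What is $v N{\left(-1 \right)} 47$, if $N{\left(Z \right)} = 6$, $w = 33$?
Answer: $- \frac{94}{11} \approx -8.5455$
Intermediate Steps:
$v = - \frac{1}{33} \approx -0.030303$
$v N{\left(-1 \right)} 47 = \left(- \frac{1}{33}\right) 6 \cdot 47 = \left(- \frac{2}{11}\right) 47 = - \frac{94}{11}$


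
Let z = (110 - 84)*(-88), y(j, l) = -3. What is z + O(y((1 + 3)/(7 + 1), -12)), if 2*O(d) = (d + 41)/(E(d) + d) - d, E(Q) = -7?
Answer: -11442/5 ≈ -2288.4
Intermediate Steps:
O(d) = -d/2 + (41 + d)/(2*(-7 + d)) (O(d) = ((d + 41)/(-7 + d) - d)/2 = ((41 + d)/(-7 + d) - d)/2 = (-d + (41 + d)/(-7 + d))/2 = -d/2 + (41 + d)/(2*(-7 + d)))
z = -2288 (z = 26*(-88) = -2288)
z + O(y((1 + 3)/(7 + 1), -12)) = -2288 + (41 - 1*(-3)**2 + 8*(-3))/(2*(-7 - 3)) = -2288 + (1/2)*(41 - 1*9 - 24)/(-10) = -2288 + (1/2)*(-1/10)*(41 - 9 - 24) = -2288 + (1/2)*(-1/10)*8 = -2288 - 2/5 = -11442/5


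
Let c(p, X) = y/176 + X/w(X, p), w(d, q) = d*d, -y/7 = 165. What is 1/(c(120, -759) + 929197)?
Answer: 12144/11284088657 ≈ 1.0762e-6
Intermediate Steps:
y = -1155 (y = -7*165 = -1155)
w(d, q) = d²
c(p, X) = -105/16 + 1/X (c(p, X) = -1155/176 + X/(X²) = -1155*1/176 + X/X² = -105/16 + 1/X)
1/(c(120, -759) + 929197) = 1/((-105/16 + 1/(-759)) + 929197) = 1/((-105/16 - 1/759) + 929197) = 1/(-79711/12144 + 929197) = 1/(11284088657/12144) = 12144/11284088657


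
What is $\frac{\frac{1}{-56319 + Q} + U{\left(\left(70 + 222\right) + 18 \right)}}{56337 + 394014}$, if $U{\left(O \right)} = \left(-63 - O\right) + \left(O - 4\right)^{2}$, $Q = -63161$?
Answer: $\frac{337668583}{1630543560} \approx 0.20709$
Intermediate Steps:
$U{\left(O \right)} = -63 + \left(-4 + O\right)^{2} - O$ ($U{\left(O \right)} = \left(-63 - O\right) + \left(-4 + O\right)^{2} = -63 + \left(-4 + O\right)^{2} - O$)
$\frac{\frac{1}{-56319 + Q} + U{\left(\left(70 + 222\right) + 18 \right)}}{56337 + 394014} = \frac{\frac{1}{-56319 - 63161} - \left(373 - \left(-4 + \left(\left(70 + 222\right) + 18\right)\right)^{2}\right)}{56337 + 394014} = \frac{\frac{1}{-119480} - \left(373 - \left(-4 + \left(292 + 18\right)\right)^{2}\right)}{450351} = \left(- \frac{1}{119480} - \left(373 - \left(-4 + 310\right)^{2}\right)\right) \frac{1}{450351} = \left(- \frac{1}{119480} - \left(373 - 93636\right)\right) \frac{1}{450351} = \left(- \frac{1}{119480} - -93263\right) \frac{1}{450351} = \left(- \frac{1}{119480} + 93263\right) \frac{1}{450351} = \frac{11143063239}{119480} \cdot \frac{1}{450351} = \frac{337668583}{1630543560}$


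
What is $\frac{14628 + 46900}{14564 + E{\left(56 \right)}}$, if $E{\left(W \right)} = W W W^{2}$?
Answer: $\frac{15382}{2462265} \approx 0.0062471$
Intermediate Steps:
$E{\left(W \right)} = W^{4}$ ($E{\left(W \right)} = W^{2} W^{2} = W^{4}$)
$\frac{14628 + 46900}{14564 + E{\left(56 \right)}} = \frac{14628 + 46900}{14564 + 56^{4}} = \frac{61528}{14564 + 9834496} = \frac{61528}{9849060} = 61528 \cdot \frac{1}{9849060} = \frac{15382}{2462265}$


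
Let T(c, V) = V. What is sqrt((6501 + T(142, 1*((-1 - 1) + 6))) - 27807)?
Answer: I*sqrt(21302) ≈ 145.95*I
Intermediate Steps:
sqrt((6501 + T(142, 1*((-1 - 1) + 6))) - 27807) = sqrt((6501 + 1*((-1 - 1) + 6)) - 27807) = sqrt((6501 + 1*(-2 + 6)) - 27807) = sqrt((6501 + 1*4) - 27807) = sqrt((6501 + 4) - 27807) = sqrt(6505 - 27807) = sqrt(-21302) = I*sqrt(21302)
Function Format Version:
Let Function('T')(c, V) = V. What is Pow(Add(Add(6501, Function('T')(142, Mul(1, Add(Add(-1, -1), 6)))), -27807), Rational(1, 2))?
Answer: Mul(I, Pow(21302, Rational(1, 2))) ≈ Mul(145.95, I)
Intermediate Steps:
Pow(Add(Add(6501, Function('T')(142, Mul(1, Add(Add(-1, -1), 6)))), -27807), Rational(1, 2)) = Pow(Add(Add(6501, Mul(1, Add(Add(-1, -1), 6))), -27807), Rational(1, 2)) = Pow(Add(Add(6501, Mul(1, Add(-2, 6))), -27807), Rational(1, 2)) = Pow(Add(Add(6501, Mul(1, 4)), -27807), Rational(1, 2)) = Pow(Add(Add(6501, 4), -27807), Rational(1, 2)) = Pow(Add(6505, -27807), Rational(1, 2)) = Pow(-21302, Rational(1, 2)) = Mul(I, Pow(21302, Rational(1, 2)))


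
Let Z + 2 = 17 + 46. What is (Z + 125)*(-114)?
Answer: -21204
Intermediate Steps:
Z = 61 (Z = -2 + (17 + 46) = -2 + 63 = 61)
(Z + 125)*(-114) = (61 + 125)*(-114) = 186*(-114) = -21204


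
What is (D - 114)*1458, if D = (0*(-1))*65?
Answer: -166212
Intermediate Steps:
D = 0 (D = 0*65 = 0)
(D - 114)*1458 = (0 - 114)*1458 = -114*1458 = -166212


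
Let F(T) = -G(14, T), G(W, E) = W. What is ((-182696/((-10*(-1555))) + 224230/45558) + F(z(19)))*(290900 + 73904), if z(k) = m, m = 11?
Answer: -1345621913946068/177106725 ≈ -7.5978e+6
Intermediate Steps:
z(k) = 11
F(T) = -14 (F(T) = -1*14 = -14)
((-182696/((-10*(-1555))) + 224230/45558) + F(z(19)))*(290900 + 73904) = ((-182696/((-10*(-1555))) + 224230/45558) - 14)*(290900 + 73904) = ((-182696/15550 + 224230*(1/45558)) - 14)*364804 = ((-182696*1/15550 + 112115/22779) - 14)*364804 = ((-91348/7775 + 112115/22779) - 14)*364804 = (-1209121967/177106725 - 14)*364804 = -3688616117/177106725*364804 = -1345621913946068/177106725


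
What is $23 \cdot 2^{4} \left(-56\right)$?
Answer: $-20608$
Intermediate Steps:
$23 \cdot 2^{4} \left(-56\right) = 23 \cdot 16 \left(-56\right) = 368 \left(-56\right) = -20608$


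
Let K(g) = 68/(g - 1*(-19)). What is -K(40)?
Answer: -68/59 ≈ -1.1525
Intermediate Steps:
K(g) = 68/(19 + g) (K(g) = 68/(g + 19) = 68/(19 + g))
-K(40) = -68/(19 + 40) = -68/59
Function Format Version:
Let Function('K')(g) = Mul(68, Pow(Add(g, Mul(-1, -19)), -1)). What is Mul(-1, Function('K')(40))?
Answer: Rational(-68, 59) ≈ -1.1525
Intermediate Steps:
Function('K')(g) = Mul(68, Pow(Add(19, g), -1)) (Function('K')(g) = Mul(68, Pow(Add(g, 19), -1)) = Mul(68, Pow(Add(19, g), -1)))
Mul(-1, Function('K')(40)) = Mul(-1, Mul(68, Pow(Add(19, 40), -1))) = Mul(-1, Mul(68, Pow(59, -1))) = Mul(-1, Mul(68, Rational(1, 59))) = Mul(-1, Rational(68, 59)) = Rational(-68, 59)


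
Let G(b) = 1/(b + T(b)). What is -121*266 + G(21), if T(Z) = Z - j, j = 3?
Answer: -1255253/39 ≈ -32186.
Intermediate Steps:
T(Z) = -3 + Z (T(Z) = Z - 1*3 = Z - 3 = -3 + Z)
G(b) = 1/(-3 + 2*b) (G(b) = 1/(b + (-3 + b)) = 1/(-3 + 2*b))
-121*266 + G(21) = -121*266 + 1/(-3 + 2*21) = -32186 + 1/(-3 + 42) = -32186 + 1/39 = -1255253/39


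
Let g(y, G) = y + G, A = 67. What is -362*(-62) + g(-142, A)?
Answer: 22369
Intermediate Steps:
g(y, G) = G + y
-362*(-62) + g(-142, A) = -362*(-62) + (67 - 142) = 22444 - 75 = 22369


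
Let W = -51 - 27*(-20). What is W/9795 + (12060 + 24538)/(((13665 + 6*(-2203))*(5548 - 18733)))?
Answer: 168235963/3848582835 ≈ 0.043714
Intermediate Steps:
W = 489 (W = -51 + 540 = 489)
W/9795 + (12060 + 24538)/(((13665 + 6*(-2203))*(5548 - 18733))) = 489/9795 + (12060 + 24538)/(((13665 + 6*(-2203))*(5548 - 18733))) = 489*(1/9795) + 36598/(((13665 - 13218)*(-13185))) = 163/3265 + 36598/((447*(-13185))) = 163/3265 + 36598/(-5893695) = 163/3265 + 36598*(-1/5893695) = 163/3265 - 36598/5893695 = 168235963/3848582835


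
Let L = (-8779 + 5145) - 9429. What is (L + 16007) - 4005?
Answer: -1061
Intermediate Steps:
L = -13063 (L = -3634 - 9429 = -13063)
(L + 16007) - 4005 = (-13063 + 16007) - 4005 = 2944 - 4005 = -1061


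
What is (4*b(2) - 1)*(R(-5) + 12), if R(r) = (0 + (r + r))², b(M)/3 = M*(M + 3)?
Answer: 13328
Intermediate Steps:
b(M) = 3*M*(3 + M) (b(M) = 3*(M*(M + 3)) = 3*(M*(3 + M)) = 3*M*(3 + M))
R(r) = 4*r² (R(r) = (0 + 2*r)² = (2*r)² = 4*r²)
(4*b(2) - 1)*(R(-5) + 12) = (4*(3*2*(3 + 2)) - 1)*(4*(-5)² + 12) = (4*(3*2*5) - 1)*(4*25 + 12) = (4*30 - 1)*(100 + 12) = (120 - 1)*112 = 119*112 = 13328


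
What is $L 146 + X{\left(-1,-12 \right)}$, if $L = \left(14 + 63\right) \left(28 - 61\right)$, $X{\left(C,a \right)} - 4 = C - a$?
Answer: $-370971$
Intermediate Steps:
$X{\left(C,a \right)} = 4 + C - a$ ($X{\left(C,a \right)} = 4 + \left(C - a\right) = 4 + C - a$)
$L = -2541$ ($L = 77 \left(-33\right) = -2541$)
$L 146 + X{\left(-1,-12 \right)} = \left(-2541\right) 146 - -15 = -370986 + \left(4 - 1 + 12\right) = -370986 + 15 = -370971$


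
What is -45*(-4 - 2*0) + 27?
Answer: 207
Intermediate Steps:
-45*(-4 - 2*0) + 27 = -45*(-4 + 0) + 27 = -45*(-4) + 27 = 180 + 27 = 207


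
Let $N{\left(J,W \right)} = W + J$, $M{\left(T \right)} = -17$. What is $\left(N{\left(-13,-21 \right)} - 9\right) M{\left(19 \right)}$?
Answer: $731$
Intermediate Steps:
$N{\left(J,W \right)} = J + W$
$\left(N{\left(-13,-21 \right)} - 9\right) M{\left(19 \right)} = \left(\left(-13 - 21\right) - 9\right) \left(-17\right) = \left(-34 - 9\right) \left(-17\right) = \left(-43\right) \left(-17\right) = 731$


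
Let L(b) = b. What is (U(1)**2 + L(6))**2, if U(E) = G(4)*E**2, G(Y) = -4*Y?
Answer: 68644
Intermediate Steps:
U(E) = -16*E**2 (U(E) = (-4*4)*E**2 = -16*E**2)
(U(1)**2 + L(6))**2 = ((-16*1**2)**2 + 6)**2 = ((-16*1)**2 + 6)**2 = ((-16)**2 + 6)**2 = (256 + 6)**2 = 262**2 = 68644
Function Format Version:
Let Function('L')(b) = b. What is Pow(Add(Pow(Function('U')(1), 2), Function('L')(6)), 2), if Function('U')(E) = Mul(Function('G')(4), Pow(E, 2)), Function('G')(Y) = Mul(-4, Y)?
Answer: 68644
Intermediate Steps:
Function('U')(E) = Mul(-16, Pow(E, 2)) (Function('U')(E) = Mul(Mul(-4, 4), Pow(E, 2)) = Mul(-16, Pow(E, 2)))
Pow(Add(Pow(Function('U')(1), 2), Function('L')(6)), 2) = Pow(Add(Pow(Mul(-16, Pow(1, 2)), 2), 6), 2) = Pow(Add(Pow(Mul(-16, 1), 2), 6), 2) = Pow(Add(Pow(-16, 2), 6), 2) = Pow(Add(256, 6), 2) = Pow(262, 2) = 68644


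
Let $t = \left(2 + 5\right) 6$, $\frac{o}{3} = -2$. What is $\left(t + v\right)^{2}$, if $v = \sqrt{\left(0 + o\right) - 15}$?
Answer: $\left(42 + i \sqrt{21}\right)^{2} \approx 1743.0 + 384.94 i$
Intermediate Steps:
$o = -6$ ($o = 3 \left(-2\right) = -6$)
$v = i \sqrt{21}$ ($v = \sqrt{\left(0 - 6\right) - 15} = \sqrt{-6 - 15} = \sqrt{-21} = i \sqrt{21} \approx 4.5826 i$)
$t = 42$ ($t = 7 \cdot 6 = 42$)
$\left(t + v\right)^{2} = \left(42 + i \sqrt{21}\right)^{2}$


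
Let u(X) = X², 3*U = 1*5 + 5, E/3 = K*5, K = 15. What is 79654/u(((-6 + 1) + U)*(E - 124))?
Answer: 716886/255025 ≈ 2.8110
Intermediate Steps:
E = 225 (E = 3*(15*5) = 3*75 = 225)
U = 10/3 (U = (1*5 + 5)/3 = (5 + 5)/3 = (⅓)*10 = 10/3 ≈ 3.3333)
79654/u(((-6 + 1) + U)*(E - 124)) = 79654/((((-6 + 1) + 10/3)*(225 - 124))²) = 79654/(((-5 + 10/3)*101)²) = 79654/((-5/3*101)²) = 79654/((-505/3)²) = 79654/(255025/9) = 79654*(9/255025) = 716886/255025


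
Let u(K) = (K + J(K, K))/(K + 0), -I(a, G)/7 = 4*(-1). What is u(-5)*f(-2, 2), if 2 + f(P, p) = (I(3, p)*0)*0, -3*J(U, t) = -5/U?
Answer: -32/15 ≈ -2.1333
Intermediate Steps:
I(a, G) = 28 (I(a, G) = -28*(-1) = -7*(-4) = 28)
J(U, t) = 5/(3*U) (J(U, t) = -(-5)/(3*U) = 5/(3*U))
f(P, p) = -2 (f(P, p) = -2 + (28*0)*0 = -2 + 0*0 = -2 + 0 = -2)
u(K) = (K + 5/(3*K))/K (u(K) = (K + 5/(3*K))/(K + 0) = (K + 5/(3*K))/K)
u(-5)*f(-2, 2) = (1 + (5/3)/(-5)²)*(-2) = (1 + (5/3)*(1/25))*(-2) = (1 + 1/15)*(-2) = (16/15)*(-2) = -32/15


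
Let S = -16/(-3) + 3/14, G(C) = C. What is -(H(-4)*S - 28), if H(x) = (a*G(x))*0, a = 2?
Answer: 28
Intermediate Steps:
H(x) = 0 (H(x) = (2*x)*0 = 0)
S = 233/42 (S = -16*(-1/3) + 3*(1/14) = 16/3 + 3/14 = 233/42 ≈ 5.5476)
-(H(-4)*S - 28) = -(0*(233/42) - 28) = -(0 - 28) = -1*(-28) = 28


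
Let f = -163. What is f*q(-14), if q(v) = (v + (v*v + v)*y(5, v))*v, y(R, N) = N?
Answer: -5846484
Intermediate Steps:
q(v) = v*(v + v*(v + v**2)) (q(v) = (v + (v*v + v)*v)*v = (v + (v**2 + v)*v)*v = (v + (v + v**2)*v)*v = (v + v*(v + v**2))*v = v*(v + v*(v + v**2)))
f*q(-14) = -163*(-14)**2*(1 - 14 + (-14)**2) = -31948*(1 - 14 + 196) = -31948*183 = -163*35868 = -5846484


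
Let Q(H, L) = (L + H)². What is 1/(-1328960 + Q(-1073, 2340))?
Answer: 1/276329 ≈ 3.6189e-6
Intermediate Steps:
Q(H, L) = (H + L)²
1/(-1328960 + Q(-1073, 2340)) = 1/(-1328960 + (-1073 + 2340)²) = 1/(-1328960 + 1267²) = 1/(-1328960 + 1605289) = 1/276329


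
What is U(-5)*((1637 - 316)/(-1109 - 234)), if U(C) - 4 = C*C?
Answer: -38309/1343 ≈ -28.525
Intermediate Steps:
U(C) = 4 + C**2 (U(C) = 4 + C*C = 4 + C**2)
U(-5)*((1637 - 316)/(-1109 - 234)) = (4 + (-5)**2)*((1637 - 316)/(-1109 - 234)) = (4 + 25)*(1321/(-1343)) = 29*(1321*(-1/1343)) = 29*(-1321/1343) = -38309/1343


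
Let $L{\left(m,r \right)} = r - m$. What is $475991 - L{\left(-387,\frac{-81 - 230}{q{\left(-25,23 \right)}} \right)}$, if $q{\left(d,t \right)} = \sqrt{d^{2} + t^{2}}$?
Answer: $475604 + \frac{311 \sqrt{1154}}{1154} \approx 4.7561 \cdot 10^{5}$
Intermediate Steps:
$475991 - L{\left(-387,\frac{-81 - 230}{q{\left(-25,23 \right)}} \right)} = 475991 - \left(\frac{-81 - 230}{\sqrt{\left(-25\right)^{2} + 23^{2}}} - -387\right) = 475991 - \left(- \frac{311}{\sqrt{625 + 529}} + 387\right) = 475991 - \left(- \frac{311}{\sqrt{1154}} + 387\right) = 475991 - \left(- 311 \frac{\sqrt{1154}}{1154} + 387\right) = 475991 - \left(- \frac{311 \sqrt{1154}}{1154} + 387\right) = 475991 - \left(387 - \frac{311 \sqrt{1154}}{1154}\right) = 475604 + \frac{311 \sqrt{1154}}{1154}$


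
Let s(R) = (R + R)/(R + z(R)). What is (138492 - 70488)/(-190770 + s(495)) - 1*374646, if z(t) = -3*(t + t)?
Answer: -89339294103/238463 ≈ -3.7465e+5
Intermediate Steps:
z(t) = -6*t
s(R) = -⅖ (s(R) = (R + R)/(R - 6*R) = (2*R)/((-5*R)) = (2*R)*(-1/(5*R)) = -⅖)
(138492 - 70488)/(-190770 + s(495)) - 1*374646 = (138492 - 70488)/(-190770 - ⅖) - 1*374646 = 68004/(-953852/5) - 374646 = 68004*(-5/953852) - 374646 = -85005/238463 - 374646 = -89339294103/238463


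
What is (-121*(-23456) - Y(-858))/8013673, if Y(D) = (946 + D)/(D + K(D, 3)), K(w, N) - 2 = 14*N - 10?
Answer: 292332139/825408319 ≈ 0.35417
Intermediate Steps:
K(w, N) = -8 + 14*N (K(w, N) = 2 + (14*N - 10) = 2 + (-10 + 14*N) = -8 + 14*N)
Y(D) = (946 + D)/(34 + D) (Y(D) = (946 + D)/(D + (-8 + 14*3)) = (946 + D)/(D + (-8 + 42)) = (946 + D)/(D + 34) = (946 + D)/(34 + D))
(-121*(-23456) - Y(-858))/8013673 = (-121*(-23456) - (946 - 858)/(34 - 858))/8013673 = (2838176 - 88/(-824))*(1/8013673) = (2838176 - (-1)*88/824)*(1/8013673) = (2838176 - 1*(-11/103))*(1/8013673) = (2838176 + 11/103)*(1/8013673) = (292332139/103)*(1/8013673) = 292332139/825408319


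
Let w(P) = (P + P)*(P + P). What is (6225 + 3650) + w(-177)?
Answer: 135191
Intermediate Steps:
w(P) = 4*P² (w(P) = (2*P)*(2*P) = 4*P²)
(6225 + 3650) + w(-177) = (6225 + 3650) + 4*(-177)² = 9875 + 4*31329 = 9875 + 125316 = 135191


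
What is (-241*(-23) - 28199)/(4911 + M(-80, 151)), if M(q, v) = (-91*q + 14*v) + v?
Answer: -2832/1807 ≈ -1.5672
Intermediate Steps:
M(q, v) = -91*q + 15*v
(-241*(-23) - 28199)/(4911 + M(-80, 151)) = (-241*(-23) - 28199)/(4911 + (-91*(-80) + 15*151)) = (5543 - 28199)/(4911 + (7280 + 2265)) = -22656/(4911 + 9545) = -22656/14456 = -22656*1/14456 = -2832/1807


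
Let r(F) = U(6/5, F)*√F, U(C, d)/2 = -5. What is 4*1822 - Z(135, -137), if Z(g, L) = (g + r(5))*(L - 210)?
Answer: 54133 - 3470*√5 ≈ 46374.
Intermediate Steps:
U(C, d) = -10 (U(C, d) = 2*(-5) = -10)
r(F) = -10*√F
Z(g, L) = (-210 + L)*(g - 10*√5) (Z(g, L) = (g - 10*√5)*(L - 210) = (g - 10*√5)*(-210 + L) = (-210 + L)*(g - 10*√5))
4*1822 - Z(135, -137) = 4*1822 - (-210*135 + 2100*√5 - 137*135 - 10*(-137)*√5) = 7288 - (-28350 + 2100*√5 - 18495 + 1370*√5) = 7288 - (-46845 + 3470*√5) = 7288 + (46845 - 3470*√5) = 54133 - 3470*√5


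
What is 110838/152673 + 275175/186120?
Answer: 464007121/210485176 ≈ 2.2045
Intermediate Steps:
110838/152673 + 275175/186120 = 110838*(1/152673) + 275175*(1/186120) = 36946/50891 + 6115/4136 = 464007121/210485176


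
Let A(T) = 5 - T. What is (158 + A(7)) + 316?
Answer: 472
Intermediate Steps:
(158 + A(7)) + 316 = (158 + (5 - 1*7)) + 316 = (158 + (5 - 7)) + 316 = (158 - 2) + 316 = 156 + 316 = 472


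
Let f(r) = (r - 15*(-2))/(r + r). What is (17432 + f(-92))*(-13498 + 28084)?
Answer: 11696331075/46 ≈ 2.5427e+8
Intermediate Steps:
f(r) = (30 + r)/(2*r) (f(r) = (r + 30)/((2*r)) = (30 + r)*(1/(2*r)) = (30 + r)/(2*r))
(17432 + f(-92))*(-13498 + 28084) = (17432 + (½)*(30 - 92)/(-92))*(-13498 + 28084) = (17432 + (½)*(-1/92)*(-62))*14586 = (17432 + 31/92)*14586 = (1603775/92)*14586 = 11696331075/46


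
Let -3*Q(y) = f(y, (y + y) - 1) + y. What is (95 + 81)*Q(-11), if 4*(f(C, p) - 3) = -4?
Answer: 528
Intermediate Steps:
f(C, p) = 2 (f(C, p) = 3 + (1/4)*(-4) = 3 - 1 = 2)
Q(y) = -2/3 - y/3 (Q(y) = -(2 + y)/3 = -2/3 - y/3)
(95 + 81)*Q(-11) = (95 + 81)*(-2/3 - 1/3*(-11)) = 176*(-2/3 + 11/3) = 176*3 = 528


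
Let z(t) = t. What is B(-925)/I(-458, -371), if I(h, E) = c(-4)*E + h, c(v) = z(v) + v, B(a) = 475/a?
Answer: -19/92870 ≈ -0.00020459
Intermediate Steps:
c(v) = 2*v (c(v) = v + v = 2*v)
I(h, E) = h - 8*E (I(h, E) = (2*(-4))*E + h = -8*E + h = h - 8*E)
B(-925)/I(-458, -371) = (475/(-925))/(-458 - 8*(-371)) = (475*(-1/925))/(-458 + 2968) = -19/37/2510 = -19/37*1/2510 = -19/92870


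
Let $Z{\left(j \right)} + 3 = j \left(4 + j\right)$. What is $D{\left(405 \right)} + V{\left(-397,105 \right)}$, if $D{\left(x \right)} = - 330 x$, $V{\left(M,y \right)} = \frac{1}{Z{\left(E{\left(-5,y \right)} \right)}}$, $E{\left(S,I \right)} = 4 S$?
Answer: $- \frac{42367049}{317} \approx -1.3365 \cdot 10^{5}$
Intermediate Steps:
$Z{\left(j \right)} = -3 + j \left(4 + j\right)$
$V{\left(M,y \right)} = \frac{1}{317}$ ($V{\left(M,y \right)} = \frac{1}{-3 + \left(4 \left(-5\right)\right)^{2} + 4 \cdot 4 \left(-5\right)} = \frac{1}{-3 + \left(-20\right)^{2} + 4 \left(-20\right)} = \frac{1}{-3 + 400 - 80} = \frac{1}{317}$)
$D{\left(405 \right)} + V{\left(-397,105 \right)} = \left(-330\right) 405 + \frac{1}{317} = -133650 + \frac{1}{317} = - \frac{42367049}{317}$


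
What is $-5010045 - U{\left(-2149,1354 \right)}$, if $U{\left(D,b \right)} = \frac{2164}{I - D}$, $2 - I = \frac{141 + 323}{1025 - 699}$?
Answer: $- \frac{1755424929877}{350381} \approx -5.01 \cdot 10^{6}$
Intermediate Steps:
$I = \frac{94}{163}$ ($I = 2 - \frac{141 + 323}{1025 - 699} = 2 - \frac{464}{326} = 2 - 464 \cdot \frac{1}{326} = 2 - \frac{232}{163} = \frac{94}{163} \approx 0.57669$)
$U{\left(D,b \right)} = \frac{2164}{\frac{94}{163} - D}$
$-5010045 - U{\left(-2149,1354 \right)} = -5010045 - - \frac{352732}{-94 + 163 \left(-2149\right)} = -5010045 - - \frac{352732}{-94 - 350287} = -5010045 - - \frac{352732}{-350381} = -5010045 - \left(-352732\right) \left(- \frac{1}{350381}\right) = -5010045 - \frac{352732}{350381} = - \frac{1755424929877}{350381}$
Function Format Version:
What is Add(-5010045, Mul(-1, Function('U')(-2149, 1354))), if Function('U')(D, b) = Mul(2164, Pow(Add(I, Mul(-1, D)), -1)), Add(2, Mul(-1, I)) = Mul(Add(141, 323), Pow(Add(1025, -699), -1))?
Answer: Rational(-1755424929877, 350381) ≈ -5.0100e+6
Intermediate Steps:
I = Rational(94, 163) (I = Add(2, Mul(-1, Mul(Add(141, 323), Pow(Add(1025, -699), -1)))) = Add(2, Mul(-1, Mul(464, Pow(326, -1)))) = Add(2, Mul(-1, Mul(464, Rational(1, 326)))) = Add(2, Mul(-1, Rational(232, 163))) = Add(2, Rational(-232, 163)) = Rational(94, 163) ≈ 0.57669)
Function('U')(D, b) = Mul(2164, Pow(Add(Rational(94, 163), Mul(-1, D)), -1))
Add(-5010045, Mul(-1, Function('U')(-2149, 1354))) = Add(-5010045, Mul(-1, Mul(-352732, Pow(Add(-94, Mul(163, -2149)), -1)))) = Add(-5010045, Mul(-1, Mul(-352732, Pow(Add(-94, -350287), -1)))) = Add(-5010045, Mul(-1, Mul(-352732, Pow(-350381, -1)))) = Add(-5010045, Mul(-1, Mul(-352732, Rational(-1, 350381)))) = Add(-5010045, Mul(-1, Rational(352732, 350381))) = Add(-5010045, Rational(-352732, 350381)) = Rational(-1755424929877, 350381)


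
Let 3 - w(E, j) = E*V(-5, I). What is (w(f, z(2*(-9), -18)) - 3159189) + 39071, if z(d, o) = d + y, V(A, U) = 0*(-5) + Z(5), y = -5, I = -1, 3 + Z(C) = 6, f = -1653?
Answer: -3115156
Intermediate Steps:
Z(C) = 3 (Z(C) = -3 + 6 = 3)
V(A, U) = 3 (V(A, U) = 0*(-5) + 3 = 0 + 3 = 3)
z(d, o) = -5 + d (z(d, o) = d - 5 = -5 + d)
w(E, j) = 3 - 3*E (w(E, j) = 3 - E*3 = 3 - 3*E)
(w(f, z(2*(-9), -18)) - 3159189) + 39071 = ((3 - 3*(-1653)) - 3159189) + 39071 = ((3 + 4959) - 3159189) + 39071 = (4962 - 3159189) + 39071 = -3154227 + 39071 = -3115156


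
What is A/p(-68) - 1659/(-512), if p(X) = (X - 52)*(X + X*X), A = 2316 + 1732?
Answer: 28279247/8747520 ≈ 3.2328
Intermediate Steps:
A = 4048
p(X) = (-52 + X)*(X + X**2)
A/p(-68) - 1659/(-512) = 4048/((-68*(-52 + (-68)**2 - 51*(-68)))) - 1659/(-512) = 4048/((-68*(-52 + 4624 + 3468))) - 1659*(-1/512) = 4048/((-68*8040)) + 1659/512 = 4048/(-546720) + 1659/512 = 4048*(-1/546720) + 1659/512 = -253/34170 + 1659/512 = 28279247/8747520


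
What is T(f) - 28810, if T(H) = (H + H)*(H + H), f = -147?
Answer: 57626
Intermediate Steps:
T(H) = 4*H² (T(H) = (2*H)*(2*H) = 4*H²)
T(f) - 28810 = 4*(-147)² - 28810 = 4*21609 - 28810 = 86436 - 28810 = 57626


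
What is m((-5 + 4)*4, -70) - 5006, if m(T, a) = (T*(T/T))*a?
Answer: -4726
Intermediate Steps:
m(T, a) = T*a (m(T, a) = (T*1)*a = T*a)
m((-5 + 4)*4, -70) - 5006 = ((-5 + 4)*4)*(-70) - 5006 = -1*4*(-70) - 5006 = -4*(-70) - 5006 = 280 - 5006 = -4726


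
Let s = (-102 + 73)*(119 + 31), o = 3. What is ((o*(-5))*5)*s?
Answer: 326250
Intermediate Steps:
s = -4350 (s = -29*150 = -4350)
((o*(-5))*5)*s = ((3*(-5))*5)*(-4350) = -15*5*(-4350) = -75*(-4350) = 326250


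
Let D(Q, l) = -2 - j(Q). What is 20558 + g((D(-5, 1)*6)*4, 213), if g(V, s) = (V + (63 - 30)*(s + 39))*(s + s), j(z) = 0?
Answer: 3542726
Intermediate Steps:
D(Q, l) = -2 (D(Q, l) = -2 - 1*0 = -2 + 0 = -2)
g(V, s) = 2*s*(1287 + V + 33*s) (g(V, s) = (V + 33*(39 + s))*(2*s) = (V + (1287 + 33*s))*(2*s) = (1287 + V + 33*s)*(2*s) = 2*s*(1287 + V + 33*s))
20558 + g((D(-5, 1)*6)*4, 213) = 20558 + 2*213*(1287 - 2*6*4 + 33*213) = 20558 + 2*213*(1287 - 12*4 + 7029) = 20558 + 2*213*(1287 - 48 + 7029) = 20558 + 2*213*8268 = 20558 + 3522168 = 3542726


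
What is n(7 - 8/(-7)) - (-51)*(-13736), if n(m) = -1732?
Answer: -702268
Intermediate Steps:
n(7 - 8/(-7)) - (-51)*(-13736) = -1732 - (-51)*(-13736) = -1732 - 1*700536 = -1732 - 700536 = -702268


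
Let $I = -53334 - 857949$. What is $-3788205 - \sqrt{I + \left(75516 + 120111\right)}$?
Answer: $-3788205 - 2 i \sqrt{178914} \approx -3.7882 \cdot 10^{6} - 845.96 i$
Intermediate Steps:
$I = -911283$ ($I = -53334 - 857949 = -911283$)
$-3788205 - \sqrt{I + \left(75516 + 120111\right)} = -3788205 - \sqrt{-911283 + \left(75516 + 120111\right)} = -3788205 - \sqrt{-911283 + 195627} = -3788205 - \sqrt{-715656} = -3788205 - 2 i \sqrt{178914}$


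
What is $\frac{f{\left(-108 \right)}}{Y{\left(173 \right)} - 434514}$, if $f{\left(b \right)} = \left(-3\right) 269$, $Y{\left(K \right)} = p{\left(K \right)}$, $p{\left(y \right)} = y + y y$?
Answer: $\frac{269}{134804} \approx 0.0019955$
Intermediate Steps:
$p{\left(y \right)} = y + y^{2}$
$Y{\left(K \right)} = K \left(1 + K\right)$
$f{\left(b \right)} = -807$
$\frac{f{\left(-108 \right)}}{Y{\left(173 \right)} - 434514} = - \frac{807}{173 \left(1 + 173\right) - 434514} = - \frac{807}{173 \cdot 174 - 434514} = - \frac{807}{30102 - 434514} = - \frac{807}{-404412} = \left(-807\right) \left(- \frac{1}{404412}\right) = \frac{269}{134804}$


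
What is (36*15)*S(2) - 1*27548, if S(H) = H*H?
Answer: -25388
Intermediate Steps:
S(H) = H²
(36*15)*S(2) - 1*27548 = (36*15)*2² - 1*27548 = 540*4 - 27548 = 2160 - 27548 = -25388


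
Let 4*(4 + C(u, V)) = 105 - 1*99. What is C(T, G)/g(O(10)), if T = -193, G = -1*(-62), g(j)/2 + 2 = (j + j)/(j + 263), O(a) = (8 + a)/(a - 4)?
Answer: 665/1052 ≈ 0.63213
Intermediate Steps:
O(a) = (8 + a)/(-4 + a)
g(j) = -4 + 4*j/(263 + j) (g(j) = -4 + 2*((j + j)/(j + 263)) = -4 + 2*((2*j)/(263 + j)) = -4 + 2*(2*j/(263 + j)) = -4 + 4*j/(263 + j))
G = 62
C(u, V) = -5/2 (C(u, V) = -4 + (105 - 1*99)/4 = -4 + (105 - 99)/4 = -4 + (1/4)*6 = -4 + 3/2 = -5/2)
C(T, G)/g(O(10)) = -(-5/8 - 5*(8 + 10)/(2104*(-4 + 10))) = -5/(2*((-1052/(263 + 18/6)))) = -5/(2*((-1052/(263 + (1/6)*18)))) = -5/(2*((-1052/(263 + 3)))) = -5/(2*((-1052/266))) = -5/(2*((-1052*1/266))) = -5/(2*(-526/133)) = -5/2*(-133/526) = 665/1052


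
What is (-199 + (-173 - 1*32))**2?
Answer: 163216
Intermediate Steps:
(-199 + (-173 - 1*32))**2 = (-199 + (-173 - 32))**2 = (-199 - 205)**2 = (-404)**2 = 163216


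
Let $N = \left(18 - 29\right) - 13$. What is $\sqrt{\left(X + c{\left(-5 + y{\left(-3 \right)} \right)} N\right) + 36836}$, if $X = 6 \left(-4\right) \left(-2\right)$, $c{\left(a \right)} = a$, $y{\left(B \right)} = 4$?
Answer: $2 \sqrt{9227} \approx 192.11$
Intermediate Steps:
$N = -24$ ($N = \left(18 - 29\right) - 13 = -11 - 13 = -24$)
$X = 48$ ($X = \left(-24\right) \left(-2\right) = 48$)
$\sqrt{\left(X + c{\left(-5 + y{\left(-3 \right)} \right)} N\right) + 36836} = \sqrt{\left(48 + \left(-5 + 4\right) \left(-24\right)\right) + 36836} = \sqrt{\left(48 - -24\right) + 36836} = \sqrt{\left(48 + 24\right) + 36836} = \sqrt{72 + 36836} = \sqrt{36908} = 2 \sqrt{9227}$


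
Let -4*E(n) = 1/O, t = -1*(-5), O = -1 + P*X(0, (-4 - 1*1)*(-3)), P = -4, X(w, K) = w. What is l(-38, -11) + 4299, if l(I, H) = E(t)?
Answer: 17197/4 ≈ 4299.3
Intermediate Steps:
O = -1 (O = -1 - 4*0 = -1 + 0 = -1)
t = 5
E(n) = ¼ (E(n) = -¼/(-1) = -¼*(-1) = ¼)
l(I, H) = ¼
l(-38, -11) + 4299 = ¼ + 4299 = 17197/4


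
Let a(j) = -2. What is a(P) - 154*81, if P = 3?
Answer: -12476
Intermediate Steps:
a(P) - 154*81 = -2 - 154*81 = -2 - 12474 = -12476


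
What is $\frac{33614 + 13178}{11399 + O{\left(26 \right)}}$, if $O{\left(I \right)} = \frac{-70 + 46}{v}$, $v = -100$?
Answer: $\frac{1169800}{284981} \approx 4.1048$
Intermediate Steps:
$O{\left(I \right)} = \frac{6}{25}$ ($O{\left(I \right)} = \frac{-70 + 46}{-100} = \left(-24\right) \left(- \frac{1}{100}\right) = \frac{6}{25}$)
$\frac{33614 + 13178}{11399 + O{\left(26 \right)}} = \frac{33614 + 13178}{11399 + \frac{6}{25}} = \frac{46792}{\frac{284981}{25}} = 46792 \cdot \frac{25}{284981} = \frac{1169800}{284981}$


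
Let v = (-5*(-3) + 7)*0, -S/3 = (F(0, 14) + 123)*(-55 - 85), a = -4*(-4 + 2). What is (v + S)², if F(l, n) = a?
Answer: 3027200400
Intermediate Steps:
a = 8 (a = -4*(-2) = 8)
F(l, n) = 8
S = 55020 (S = -3*(8 + 123)*(-55 - 85) = -393*(-140) = -3*(-18340) = 55020)
v = 0 (v = (15 + 7)*0 = 22*0 = 0)
(v + S)² = (0 + 55020)² = 55020² = 3027200400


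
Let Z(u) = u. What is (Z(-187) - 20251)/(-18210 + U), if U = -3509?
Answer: 20438/21719 ≈ 0.94102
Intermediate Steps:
(Z(-187) - 20251)/(-18210 + U) = (-187 - 20251)/(-18210 - 3509) = -20438/(-21719) = -20438*(-1/21719) = 20438/21719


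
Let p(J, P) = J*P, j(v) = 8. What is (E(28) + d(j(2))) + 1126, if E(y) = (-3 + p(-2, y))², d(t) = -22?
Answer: 4585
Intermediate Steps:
E(y) = (-3 - 2*y)²
(E(28) + d(j(2))) + 1126 = ((3 + 2*28)² - 22) + 1126 = ((3 + 56)² - 22) + 1126 = (59² - 22) + 1126 = (3481 - 22) + 1126 = 3459 + 1126 = 4585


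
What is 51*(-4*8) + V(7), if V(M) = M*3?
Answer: -1611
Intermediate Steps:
V(M) = 3*M
51*(-4*8) + V(7) = 51*(-4*8) + 3*7 = 51*(-32) + 21 = -1632 + 21 = -1611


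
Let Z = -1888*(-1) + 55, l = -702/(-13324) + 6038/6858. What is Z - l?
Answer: 44364571957/22843998 ≈ 1942.1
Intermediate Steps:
l = 21316157/22843998 (l = -702*(-1/13324) + 6038*(1/6858) = 351/6662 + 3019/3429 = 21316157/22843998 ≈ 0.93312)
Z = 1943 (Z = -59*(-32) + 55 = 1888 + 55 = 1943)
Z - l = 1943 - 1*21316157/22843998 = 1943 - 21316157/22843998 = 44364571957/22843998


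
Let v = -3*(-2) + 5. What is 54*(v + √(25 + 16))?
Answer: 594 + 54*√41 ≈ 939.77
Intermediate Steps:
v = 11 (v = 6 + 5 = 11)
54*(v + √(25 + 16)) = 54*(11 + √(25 + 16)) = 54*(11 + √41) = 594 + 54*√41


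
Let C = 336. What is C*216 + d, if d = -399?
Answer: 72177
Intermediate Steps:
C*216 + d = 336*216 - 399 = 72576 - 399 = 72177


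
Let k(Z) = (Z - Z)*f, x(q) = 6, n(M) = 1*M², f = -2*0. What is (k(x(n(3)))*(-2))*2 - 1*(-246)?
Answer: 246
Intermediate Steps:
f = 0
n(M) = M²
k(Z) = 0 (k(Z) = (Z - Z)*0 = 0*0 = 0)
(k(x(n(3)))*(-2))*2 - 1*(-246) = (0*(-2))*2 - 1*(-246) = 0*2 + 246 = 0 + 246 = 246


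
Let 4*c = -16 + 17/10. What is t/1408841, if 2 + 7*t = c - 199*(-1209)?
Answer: 9623417/394475480 ≈ 0.024395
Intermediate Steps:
c = -143/40 (c = (-16 + 17/10)/4 = (1/4)*(-143/10) = -143/40 ≈ -3.5750)
t = 9623417/280 (t = -2/7 + (-143/40 - 199*(-1209))/7 = -2/7 + (-143/40 + 240591)/7 = -2/7 + (1/7)*(9623497/40) = -2/7 + 9623497/280 = 9623417/280 ≈ 34369.)
t/1408841 = (9623417/280)/1408841 = (9623417/280)*(1/1408841) = 9623417/394475480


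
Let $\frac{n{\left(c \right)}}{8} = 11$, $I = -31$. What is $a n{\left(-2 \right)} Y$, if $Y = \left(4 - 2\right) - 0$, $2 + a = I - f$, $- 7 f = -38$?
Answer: $- \frac{47344}{7} \approx -6763.4$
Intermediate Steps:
$f = \frac{38}{7}$ ($f = \left(- \frac{1}{7}\right) \left(-38\right) = \frac{38}{7} \approx 5.4286$)
$n{\left(c \right)} = 88$ ($n{\left(c \right)} = 8 \cdot 11 = 88$)
$a = - \frac{269}{7}$ ($a = -2 - \frac{255}{7} = - \frac{269}{7} \approx -38.429$)
$Y = 2$ ($Y = \left(4 - 2\right) + 0 = 2 + 0 = 2$)
$a n{\left(-2 \right)} Y = \left(- \frac{269}{7}\right) 88 \cdot 2 = \left(- \frac{23672}{7}\right) 2 = - \frac{47344}{7}$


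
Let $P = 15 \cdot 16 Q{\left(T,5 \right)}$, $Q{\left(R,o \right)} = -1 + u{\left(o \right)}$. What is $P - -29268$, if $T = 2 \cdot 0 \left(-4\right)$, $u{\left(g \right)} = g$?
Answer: $30228$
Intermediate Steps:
$T = 0$ ($T = 0 \left(-4\right) = 0$)
$Q{\left(R,o \right)} = -1 + o$
$P = 960$ ($P = 15 \cdot 16 \left(-1 + 5\right) = 240 \cdot 4 = 960$)
$P - -29268 = 960 - -29268 = 960 + 29268 = 30228$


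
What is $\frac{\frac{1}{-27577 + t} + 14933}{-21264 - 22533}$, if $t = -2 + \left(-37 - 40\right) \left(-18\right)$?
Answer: $- \frac{391140068}{1147174821} \approx -0.34096$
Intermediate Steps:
$t = 1384$ ($t = -2 + \left(-37 - 40\right) \left(-18\right) = -2 - -1386 = -2 + 1386 = 1384$)
$\frac{\frac{1}{-27577 + t} + 14933}{-21264 - 22533} = \frac{\frac{1}{-27577 + 1384} + 14933}{-21264 - 22533} = \frac{\frac{1}{-26193} + 14933}{-43797} = \left(- \frac{1}{26193} + 14933\right) \left(- \frac{1}{43797}\right) = \frac{391140068}{26193} \left(- \frac{1}{43797}\right) = - \frac{391140068}{1147174821}$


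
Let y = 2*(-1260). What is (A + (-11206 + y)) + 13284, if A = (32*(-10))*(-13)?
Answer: 3718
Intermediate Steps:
y = -2520
A = 4160 (A = -320*(-13) = 4160)
(A + (-11206 + y)) + 13284 = (4160 + (-11206 - 2520)) + 13284 = (4160 - 13726) + 13284 = -9566 + 13284 = 3718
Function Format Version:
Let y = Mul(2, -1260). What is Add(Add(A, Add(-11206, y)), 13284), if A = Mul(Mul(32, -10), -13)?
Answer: 3718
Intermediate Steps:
y = -2520
A = 4160 (A = Mul(-320, -13) = 4160)
Add(Add(A, Add(-11206, y)), 13284) = Add(Add(4160, Add(-11206, -2520)), 13284) = Add(Add(4160, -13726), 13284) = Add(-9566, 13284) = 3718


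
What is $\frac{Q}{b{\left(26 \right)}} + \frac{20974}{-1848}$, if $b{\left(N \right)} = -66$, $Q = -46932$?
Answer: $\frac{646561}{924} \approx 699.74$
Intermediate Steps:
$\frac{Q}{b{\left(26 \right)}} + \frac{20974}{-1848} = - \frac{46932}{-66} + \frac{20974}{-1848} = \left(-46932\right) \left(- \frac{1}{66}\right) + 20974 \left(- \frac{1}{1848}\right) = \frac{7822}{11} - \frac{10487}{924} = \frac{646561}{924}$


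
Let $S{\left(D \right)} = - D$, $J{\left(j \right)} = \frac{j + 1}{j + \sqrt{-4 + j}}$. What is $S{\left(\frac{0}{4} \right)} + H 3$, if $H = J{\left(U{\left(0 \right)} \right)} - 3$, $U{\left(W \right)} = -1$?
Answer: $-9$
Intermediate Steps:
$J{\left(j \right)} = \frac{1 + j}{j + \sqrt{-4 + j}}$
$H = -3$ ($H = \frac{1 - 1}{-1 + \sqrt{-4 - 1}} - 3 = \frac{1}{-1 + \sqrt{-5}} \cdot 0 - 3 = \frac{1}{-1 + i \sqrt{5}} \cdot 0 - 3 = 0 - 3 = -3$)
$S{\left(\frac{0}{4} \right)} + H 3 = - \frac{0}{4} - 9 = \left(-1\right) 0 - 9 = 0 - 9 = -9$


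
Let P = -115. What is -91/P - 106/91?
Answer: -3909/10465 ≈ -0.37353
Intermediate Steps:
-91/P - 106/91 = -91/(-115) - 106/91 = -91*(-1/115) - 106*1/91 = 91/115 - 106/91 = -3909/10465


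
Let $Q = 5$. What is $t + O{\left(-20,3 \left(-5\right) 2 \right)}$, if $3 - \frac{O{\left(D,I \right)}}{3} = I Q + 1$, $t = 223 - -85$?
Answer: $764$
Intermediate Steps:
$t = 308$ ($t = 223 + 85 = 308$)
$O{\left(D,I \right)} = 6 - 15 I$ ($O{\left(D,I \right)} = 9 - 3 \left(I 5 + 1\right) = 9 - 3 \left(5 I + 1\right) = 9 - 3 \left(1 + 5 I\right) = 9 - \left(3 + 15 I\right) = 6 - 15 I$)
$t + O{\left(-20,3 \left(-5\right) 2 \right)} = 308 - \left(-6 + 15 \cdot 3 \left(-5\right) 2\right) = 308 - \left(-6 + 15 \left(\left(-15\right) 2\right)\right) = 308 + \left(6 - -450\right) = 308 + \left(6 + 450\right) = 308 + 456 = 764$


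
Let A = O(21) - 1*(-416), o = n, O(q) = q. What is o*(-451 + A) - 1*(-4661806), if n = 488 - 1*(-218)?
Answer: 4651922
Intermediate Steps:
n = 706 (n = 488 + 218 = 706)
o = 706
A = 437 (A = 21 - 1*(-416) = 21 + 416 = 437)
o*(-451 + A) - 1*(-4661806) = 706*(-451 + 437) - 1*(-4661806) = 706*(-14) + 4661806 = -9884 + 4661806 = 4651922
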